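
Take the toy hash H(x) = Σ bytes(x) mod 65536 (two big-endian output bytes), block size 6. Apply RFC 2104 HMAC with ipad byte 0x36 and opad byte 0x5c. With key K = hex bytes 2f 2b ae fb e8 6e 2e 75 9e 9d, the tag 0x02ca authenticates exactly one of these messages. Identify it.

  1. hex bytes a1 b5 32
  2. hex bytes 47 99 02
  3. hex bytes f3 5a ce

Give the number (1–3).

1

Key hex bytes 2f 2b ae fb e8 6e 2e 75 9e 9d is 10 bytes > B = 6, so hash it first: H(key) = 05 37, then zero-pad to 6 bytes: K' = 05 37 00 00 00 00.
K' ⊕ ipad = 33 01 36 36 36 36; K' ⊕ opad = 59 6b 5c 5c 5c 5c.
m1: inner = H(33 01 36 36 36 36 a1 b5 32) = 02 94; tag = H(59 6b 5c 5c 5c 5c 02 94) = 02ca ← matches
m2: inner = H(33 01 36 36 36 36 47 99 02) = 01 ee; tag = H(59 6b 5c 5c 5c 5c 01 ee) = 0323
m3: inner = H(33 01 36 36 36 36 f3 5a ce) = 03 27; tag = H(59 6b 5c 5c 5c 5c 03 27) = 025e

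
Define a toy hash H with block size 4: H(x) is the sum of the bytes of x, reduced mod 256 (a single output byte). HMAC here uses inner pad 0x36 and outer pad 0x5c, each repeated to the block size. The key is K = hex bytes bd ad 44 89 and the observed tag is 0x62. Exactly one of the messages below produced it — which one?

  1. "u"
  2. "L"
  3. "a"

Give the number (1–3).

Key hex bytes bd ad 44 89 is exactly B = 4 bytes: K' = bd ad 44 89.
K' ⊕ ipad = 8b 9b 72 bf; K' ⊕ opad = e1 f1 18 d5.
m1: inner = H(8b 9b 72 bf 75) = cc; tag = H(e1 f1 18 d5 cc) = 8b
m2: inner = H(8b 9b 72 bf 4c) = a3; tag = H(e1 f1 18 d5 a3) = 62 ← matches
m3: inner = H(8b 9b 72 bf 61) = b8; tag = H(e1 f1 18 d5 b8) = 77

2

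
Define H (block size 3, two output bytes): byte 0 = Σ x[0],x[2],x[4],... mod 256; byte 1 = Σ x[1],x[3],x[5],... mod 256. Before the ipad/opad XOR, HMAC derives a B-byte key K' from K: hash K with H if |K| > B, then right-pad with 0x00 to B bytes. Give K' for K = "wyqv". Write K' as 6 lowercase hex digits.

e8ef00

|K| = 4 > B = 3, so first hash the key.
H(K): even-index sum = 232 mod 256 = 232; odd-index sum = 239 mod 256 = 239 → e8 ef.
Zero-pad H(K) = e8 ef to 3 bytes: K' = e8 ef 00.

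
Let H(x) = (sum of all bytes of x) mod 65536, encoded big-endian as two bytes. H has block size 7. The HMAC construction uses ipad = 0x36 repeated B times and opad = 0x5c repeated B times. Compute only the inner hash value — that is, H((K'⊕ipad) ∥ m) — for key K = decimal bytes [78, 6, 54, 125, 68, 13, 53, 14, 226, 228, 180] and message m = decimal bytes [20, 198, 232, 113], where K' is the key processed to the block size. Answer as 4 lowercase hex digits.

Key decimal bytes [78, 6, 54, 125, 68, 13, 53, 14, 226, 228, 180] = 4e 06 36 7d 44 0d 35 0e e2 e4 b4 is 11 bytes > B = 7, so hash it first: H(key) = 04 15, then zero-pad to 7 bytes: K' = 04 15 00 00 00 00 00.
K' ⊕ ipad = 32 23 36 36 36 36 36.
Inner input = 32 23 36 36 36 36 36 ∥ 14 c6 e8 71.
Inner hash: sum = 50+35+54+54+54+54+54+20+198+232+113 = 918 → 03 96.

0396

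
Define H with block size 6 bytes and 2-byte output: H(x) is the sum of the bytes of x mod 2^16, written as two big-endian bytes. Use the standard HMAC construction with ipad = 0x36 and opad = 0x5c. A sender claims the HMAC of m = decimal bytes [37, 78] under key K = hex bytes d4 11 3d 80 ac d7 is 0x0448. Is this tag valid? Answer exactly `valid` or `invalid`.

valid

Key hex bytes d4 11 3d 80 ac d7 is exactly B = 6 bytes: K' = d4 11 3d 80 ac d7.
K' ⊕ ipad = e2 27 0b b6 9a e1; K' ⊕ opad = 88 4d 61 dc f0 8b.
Inner hash: sum = 226+39+11+182+154+225+37+78 = 952 → 03 b8.
Outer hash (recomputed tag): sum = 136+77+97+220+240+139+3+184 = 1096 → 04 48.
Recomputed tag = 0448; claimed = 0448 → match.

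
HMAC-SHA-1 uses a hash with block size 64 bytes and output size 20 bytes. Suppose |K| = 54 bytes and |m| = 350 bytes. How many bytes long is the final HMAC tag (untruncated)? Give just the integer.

20

The tag is one SHA-1 digest: 20 bytes.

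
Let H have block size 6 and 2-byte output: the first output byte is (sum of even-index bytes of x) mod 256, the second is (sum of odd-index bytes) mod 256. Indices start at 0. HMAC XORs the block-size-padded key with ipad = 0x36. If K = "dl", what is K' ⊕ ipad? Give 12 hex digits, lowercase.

Key "dl" = 64 6c is 2 bytes ≤ B = 6; zero-pad to 6 bytes: K' = 64 6c 00 00 00 00.
XOR each byte with 0x36: 64⊕36=52, 6c⊕36=5a, 00⊕36=36, 00⊕36=36, 00⊕36=36, 00⊕36=36.

525a36363636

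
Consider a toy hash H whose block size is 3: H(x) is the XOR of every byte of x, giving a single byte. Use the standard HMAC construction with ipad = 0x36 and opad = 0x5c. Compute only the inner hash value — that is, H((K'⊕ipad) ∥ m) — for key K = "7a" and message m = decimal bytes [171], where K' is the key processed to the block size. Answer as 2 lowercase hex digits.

cb

Key "7a" = 37 61 is 2 bytes ≤ B = 3; zero-pad to 3 bytes: K' = 37 61 00.
K' ⊕ ipad = 01 57 36.
Inner input = 01 57 36 ∥ ab.
Inner hash: XOR 01⊕57⊕36⊕ab = cb.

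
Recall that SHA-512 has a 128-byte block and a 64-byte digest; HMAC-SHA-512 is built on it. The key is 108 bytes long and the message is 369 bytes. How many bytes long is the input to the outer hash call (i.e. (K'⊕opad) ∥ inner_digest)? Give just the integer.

192

Key is 108 ≤ 128 bytes, zero-padded: |K'| = 128.
Outer input = (K'⊕opad) ∥ H(inner) → 128 + 64 = 192 bytes.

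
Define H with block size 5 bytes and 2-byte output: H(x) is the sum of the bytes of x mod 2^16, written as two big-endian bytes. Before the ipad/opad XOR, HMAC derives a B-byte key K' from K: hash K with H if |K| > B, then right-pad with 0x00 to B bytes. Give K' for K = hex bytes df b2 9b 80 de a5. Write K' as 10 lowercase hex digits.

|K| = 6 > B = 5, so first hash the key.
H(K): sum = 223+178+155+128+222+165 = 1071 → 04 2f.
Zero-pad H(K) = 04 2f to 5 bytes: K' = 04 2f 00 00 00.

042f000000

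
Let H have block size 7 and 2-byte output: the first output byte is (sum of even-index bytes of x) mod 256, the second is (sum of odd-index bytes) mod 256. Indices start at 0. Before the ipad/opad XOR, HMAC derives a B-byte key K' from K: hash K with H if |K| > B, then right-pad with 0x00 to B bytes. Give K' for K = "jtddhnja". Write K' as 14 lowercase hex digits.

|K| = 8 > B = 7, so first hash the key.
H(K): even-index sum = 416 mod 256 = 160; odd-index sum = 423 mod 256 = 167 → a0 a7.
Zero-pad H(K) = a0 a7 to 7 bytes: K' = a0 a7 00 00 00 00 00.

a0a70000000000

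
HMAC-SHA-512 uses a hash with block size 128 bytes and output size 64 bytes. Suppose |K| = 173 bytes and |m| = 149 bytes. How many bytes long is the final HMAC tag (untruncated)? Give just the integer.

The tag is one SHA-512 digest: 64 bytes.

64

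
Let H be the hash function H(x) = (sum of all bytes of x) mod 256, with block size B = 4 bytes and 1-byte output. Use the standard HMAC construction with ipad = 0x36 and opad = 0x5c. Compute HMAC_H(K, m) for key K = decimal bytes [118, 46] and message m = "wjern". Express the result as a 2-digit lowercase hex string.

Key decimal bytes [118, 46] = 76 2e is 2 bytes ≤ B = 4; zero-pad to 4 bytes: K' = 76 2e 00 00.
K' ⊕ ipad = 40 18 36 36.  K' ⊕ opad = 2a 72 5c 5c.
Inner input = (K'⊕ipad) ∥ m = 40 18 36 36 ∥ 77 6a 65 72 6e.
Inner hash: sum = 64+24+54+54+119+106+101+114+110 = 746; mod 256 = 234 → ea.
Outer input = (K'⊕opad) ∥ inner = 2a 72 5c 5c ∥ ea.
Outer hash (tag): sum = 42+114+92+92+234 = 574; mod 256 = 62 → 3e.

3e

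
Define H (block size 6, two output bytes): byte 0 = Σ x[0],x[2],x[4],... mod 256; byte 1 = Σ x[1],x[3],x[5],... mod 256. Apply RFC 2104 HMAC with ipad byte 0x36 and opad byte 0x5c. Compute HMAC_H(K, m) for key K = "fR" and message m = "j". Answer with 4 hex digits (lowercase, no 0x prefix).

Key "fR" = 66 52 is 2 bytes ≤ B = 6; zero-pad to 6 bytes: K' = 66 52 00 00 00 00.
K' ⊕ ipad = 50 64 36 36 36 36.  K' ⊕ opad = 3a 0e 5c 5c 5c 5c.
Inner input = (K'⊕ipad) ∥ m = 50 64 36 36 36 36 ∥ 6a.
Inner hash: even-index sum = 294 mod 256 = 38; odd-index sum = 208 mod 256 = 208 → 26 d0.
Outer input = (K'⊕opad) ∥ inner = 3a 0e 5c 5c 5c 5c ∥ 26 d0.
Outer hash (tag): even-index sum = 280 mod 256 = 24; odd-index sum = 406 mod 256 = 150 → 18 96.

1896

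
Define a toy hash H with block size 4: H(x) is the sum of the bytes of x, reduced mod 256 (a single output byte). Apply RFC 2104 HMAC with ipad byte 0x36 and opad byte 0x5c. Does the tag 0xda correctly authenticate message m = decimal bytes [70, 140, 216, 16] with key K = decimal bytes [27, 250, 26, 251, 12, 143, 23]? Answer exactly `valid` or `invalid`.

Key decimal bytes [27, 250, 26, 251, 12, 143, 23] = 1b fa 1a fb 0c 8f 17 is 7 bytes > B = 4, so hash it first: H(key) = dc, then zero-pad to 4 bytes: K' = dc 00 00 00.
K' ⊕ ipad = ea 36 36 36; K' ⊕ opad = 80 5c 5c 5c.
Inner hash: sum = 234+54+54+54+70+140+216+16 = 838; mod 256 = 70 → 46.
Outer hash (recomputed tag): sum = 128+92+92+92+70 = 474; mod 256 = 218 → da.
Recomputed tag = da; claimed = da → match.

valid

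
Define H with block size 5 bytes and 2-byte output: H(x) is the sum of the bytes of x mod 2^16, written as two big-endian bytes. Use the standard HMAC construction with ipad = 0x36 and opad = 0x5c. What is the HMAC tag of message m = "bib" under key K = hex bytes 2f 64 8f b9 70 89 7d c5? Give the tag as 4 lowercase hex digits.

01d9

Key hex bytes 2f 64 8f b9 70 89 7d c5 is 8 bytes > B = 5, so hash it first: H(key) = 04 16, then zero-pad to 5 bytes: K' = 04 16 00 00 00.
K' ⊕ ipad = 32 20 36 36 36.  K' ⊕ opad = 58 4a 5c 5c 5c.
Inner input = (K'⊕ipad) ∥ m = 32 20 36 36 36 ∥ 62 69 62.
Inner hash: sum = 50+32+54+54+54+98+105+98 = 545 → 02 21.
Outer input = (K'⊕opad) ∥ inner = 58 4a 5c 5c 5c ∥ 02 21.
Outer hash (tag): sum = 88+74+92+92+92+2+33 = 473 → 01 d9.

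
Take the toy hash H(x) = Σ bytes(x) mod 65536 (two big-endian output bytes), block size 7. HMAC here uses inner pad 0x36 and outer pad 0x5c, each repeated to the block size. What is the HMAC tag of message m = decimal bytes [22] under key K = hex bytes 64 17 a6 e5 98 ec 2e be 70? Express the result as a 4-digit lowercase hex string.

0306

Key hex bytes 64 17 a6 e5 98 ec 2e be 70 is 9 bytes > B = 7, so hash it first: H(key) = 04 e6, then zero-pad to 7 bytes: K' = 04 e6 00 00 00 00 00.
K' ⊕ ipad = 32 d0 36 36 36 36 36.  K' ⊕ opad = 58 ba 5c 5c 5c 5c 5c.
Inner input = (K'⊕ipad) ∥ m = 32 d0 36 36 36 36 36 ∥ 16.
Inner hash: sum = 50+208+54+54+54+54+54+22 = 550 → 02 26.
Outer input = (K'⊕opad) ∥ inner = 58 ba 5c 5c 5c 5c 5c ∥ 02 26.
Outer hash (tag): sum = 88+186+92+92+92+92+92+2+38 = 774 → 03 06.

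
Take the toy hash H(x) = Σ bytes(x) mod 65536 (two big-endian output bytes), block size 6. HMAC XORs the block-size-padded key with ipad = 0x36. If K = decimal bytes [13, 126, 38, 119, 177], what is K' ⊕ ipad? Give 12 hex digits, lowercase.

3b4810418736

Key decimal bytes [13, 126, 38, 119, 177] = 0d 7e 26 77 b1 is 5 bytes ≤ B = 6; zero-pad to 6 bytes: K' = 0d 7e 26 77 b1 00.
XOR each byte with 0x36: 0d⊕36=3b, 7e⊕36=48, 26⊕36=10, 77⊕36=41, b1⊕36=87, 00⊕36=36.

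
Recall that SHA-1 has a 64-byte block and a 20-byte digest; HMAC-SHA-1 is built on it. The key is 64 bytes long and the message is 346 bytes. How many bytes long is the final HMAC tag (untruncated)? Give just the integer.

20

The tag is one SHA-1 digest: 20 bytes.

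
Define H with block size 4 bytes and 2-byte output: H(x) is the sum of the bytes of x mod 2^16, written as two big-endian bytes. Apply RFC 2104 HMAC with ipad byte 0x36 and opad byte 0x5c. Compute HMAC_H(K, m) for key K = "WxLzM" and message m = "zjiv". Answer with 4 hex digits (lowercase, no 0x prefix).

Key "WxLzM" = 57 78 4c 7a 4d is 5 bytes > B = 4, so hash it first: H(key) = 01 e2, then zero-pad to 4 bytes: K' = 01 e2 00 00.
K' ⊕ ipad = 37 d4 36 36.  K' ⊕ opad = 5d be 5c 5c.
Inner input = (K'⊕ipad) ∥ m = 37 d4 36 36 ∥ 7a 6a 69 76.
Inner hash: sum = 55+212+54+54+122+106+105+118 = 826 → 03 3a.
Outer input = (K'⊕opad) ∥ inner = 5d be 5c 5c ∥ 03 3a.
Outer hash (tag): sum = 93+190+92+92+3+58 = 528 → 02 10.

0210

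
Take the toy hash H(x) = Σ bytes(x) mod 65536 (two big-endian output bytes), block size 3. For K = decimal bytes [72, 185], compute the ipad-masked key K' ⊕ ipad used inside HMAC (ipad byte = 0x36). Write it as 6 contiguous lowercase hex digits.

7e8f36

Key decimal bytes [72, 185] = 48 b9 is 2 bytes ≤ B = 3; zero-pad to 3 bytes: K' = 48 b9 00.
XOR each byte with 0x36: 48⊕36=7e, b9⊕36=8f, 00⊕36=36.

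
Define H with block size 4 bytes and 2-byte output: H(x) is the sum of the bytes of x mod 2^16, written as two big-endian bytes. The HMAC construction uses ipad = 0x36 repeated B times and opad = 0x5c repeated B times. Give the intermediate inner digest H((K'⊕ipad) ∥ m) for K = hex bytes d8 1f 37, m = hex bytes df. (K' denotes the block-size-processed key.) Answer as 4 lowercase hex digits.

022d

Key hex bytes d8 1f 37 is 3 bytes ≤ B = 4; zero-pad to 4 bytes: K' = d8 1f 37 00.
K' ⊕ ipad = ee 29 01 36.
Inner input = ee 29 01 36 ∥ df.
Inner hash: sum = 238+41+1+54+223 = 557 → 02 2d.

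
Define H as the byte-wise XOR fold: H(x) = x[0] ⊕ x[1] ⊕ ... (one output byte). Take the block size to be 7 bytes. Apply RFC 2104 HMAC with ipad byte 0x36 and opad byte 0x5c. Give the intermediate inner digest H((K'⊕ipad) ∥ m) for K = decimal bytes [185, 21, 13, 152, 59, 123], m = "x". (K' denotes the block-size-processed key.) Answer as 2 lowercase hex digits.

37

Key decimal bytes [185, 21, 13, 152, 59, 123] = b9 15 0d 98 3b 7b is 6 bytes ≤ B = 7; zero-pad to 7 bytes: K' = b9 15 0d 98 3b 7b 00.
K' ⊕ ipad = 8f 23 3b ae 0d 4d 36.
Inner input = 8f 23 3b ae 0d 4d 36 ∥ 78.
Inner hash: XOR 8f⊕23⊕3b⊕ae⊕0d⊕4d⊕36⊕78 = 37.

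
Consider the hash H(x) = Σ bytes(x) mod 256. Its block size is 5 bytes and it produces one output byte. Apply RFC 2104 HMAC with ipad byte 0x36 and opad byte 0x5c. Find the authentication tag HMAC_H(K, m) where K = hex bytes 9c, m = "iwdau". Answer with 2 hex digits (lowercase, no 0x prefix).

Key hex bytes 9c is 1 byte ≤ B = 5; zero-pad to 5 bytes: K' = 9c 00 00 00 00.
K' ⊕ ipad = aa 36 36 36 36.  K' ⊕ opad = c0 5c 5c 5c 5c.
Inner input = (K'⊕ipad) ∥ m = aa 36 36 36 36 ∥ 69 77 64 61 75.
Inner hash: sum = 170+54+54+54+54+105+119+100+97+117 = 924; mod 256 = 156 → 9c.
Outer input = (K'⊕opad) ∥ inner = c0 5c 5c 5c 5c ∥ 9c.
Outer hash (tag): sum = 192+92+92+92+92+156 = 716; mod 256 = 204 → cc.

cc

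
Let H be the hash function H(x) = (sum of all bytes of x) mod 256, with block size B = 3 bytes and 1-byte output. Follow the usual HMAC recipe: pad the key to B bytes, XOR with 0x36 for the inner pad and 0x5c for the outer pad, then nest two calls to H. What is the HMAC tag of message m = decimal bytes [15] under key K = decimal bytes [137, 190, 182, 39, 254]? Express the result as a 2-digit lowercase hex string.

c5

Key decimal bytes [137, 190, 182, 39, 254] = 89 be b6 27 fe is 5 bytes > B = 3, so hash it first: H(key) = 22, then zero-pad to 3 bytes: K' = 22 00 00.
K' ⊕ ipad = 14 36 36.  K' ⊕ opad = 7e 5c 5c.
Inner input = (K'⊕ipad) ∥ m = 14 36 36 ∥ 0f.
Inner hash: sum = 20+54+54+15 = 143 → 8f.
Outer input = (K'⊕opad) ∥ inner = 7e 5c 5c ∥ 8f.
Outer hash (tag): sum = 126+92+92+143 = 453; mod 256 = 197 → c5.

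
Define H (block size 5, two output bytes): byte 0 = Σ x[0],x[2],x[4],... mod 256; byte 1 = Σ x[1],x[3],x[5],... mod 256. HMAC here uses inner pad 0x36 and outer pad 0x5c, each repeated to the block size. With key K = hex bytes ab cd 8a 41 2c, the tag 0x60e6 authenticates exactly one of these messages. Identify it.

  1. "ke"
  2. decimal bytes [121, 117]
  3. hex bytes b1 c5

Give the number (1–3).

Key hex bytes ab cd 8a 41 2c is exactly B = 5 bytes: K' = ab cd 8a 41 2c.
K' ⊕ ipad = 9d fb bc 77 1a; K' ⊕ opad = f7 91 d6 1d 70.
m1: inner = H(9d fb bc 77 1a 6b 65) = d8 dd; tag = H(f7 91 d6 1d 70 d8 dd) = 1a86
m2: inner = H(9d fb bc 77 1a 79 75) = e8 eb; tag = H(f7 91 d6 1d 70 e8 eb) = 2896
m3: inner = H(9d fb bc 77 1a b1 c5) = 38 23; tag = H(f7 91 d6 1d 70 38 23) = 60e6 ← matches

3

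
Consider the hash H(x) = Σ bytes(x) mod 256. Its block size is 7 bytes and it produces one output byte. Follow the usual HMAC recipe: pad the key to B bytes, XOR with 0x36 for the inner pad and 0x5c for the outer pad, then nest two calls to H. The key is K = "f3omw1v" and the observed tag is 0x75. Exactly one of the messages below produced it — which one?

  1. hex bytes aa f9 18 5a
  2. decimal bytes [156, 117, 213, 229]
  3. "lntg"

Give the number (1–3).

Key "f3omw1v" = 66 33 6f 6d 77 31 76 is exactly B = 7 bytes: K' = 66 33 6f 6d 77 31 76.
K' ⊕ ipad = 50 05 59 5b 41 07 40; K' ⊕ opad = 3a 6f 33 31 2b 6d 2a.
m1: inner = H(50 05 59 5b 41 07 40 aa f9 18 5a) = a6; tag = H(3a 6f 33 31 2b 6d 2a a6) = 75 ← matches
m2: inner = H(50 05 59 5b 41 07 40 9c 75 d5 e5) = 5c; tag = H(3a 6f 33 31 2b 6d 2a 5c) = 2b
m3: inner = H(50 05 59 5b 41 07 40 6c 6e 74 67) = 46; tag = H(3a 6f 33 31 2b 6d 2a 46) = 15

1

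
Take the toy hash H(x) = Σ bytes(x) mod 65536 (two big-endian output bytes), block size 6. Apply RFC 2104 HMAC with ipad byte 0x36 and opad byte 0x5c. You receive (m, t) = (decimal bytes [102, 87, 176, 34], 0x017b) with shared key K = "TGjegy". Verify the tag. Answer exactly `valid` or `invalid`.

Key "TGjegy" = 54 47 6a 65 67 79 is exactly B = 6 bytes: K' = 54 47 6a 65 67 79.
K' ⊕ ipad = 62 71 5c 53 51 4f; K' ⊕ opad = 08 1b 36 39 3b 25.
Inner hash: sum = 98+113+92+83+81+79+102+87+176+34 = 945 → 03 b1.
Outer hash (recomputed tag): sum = 8+27+54+57+59+37+3+177 = 422 → 01 a6.
Recomputed tag = 01a6; claimed = 017b → mismatch.

invalid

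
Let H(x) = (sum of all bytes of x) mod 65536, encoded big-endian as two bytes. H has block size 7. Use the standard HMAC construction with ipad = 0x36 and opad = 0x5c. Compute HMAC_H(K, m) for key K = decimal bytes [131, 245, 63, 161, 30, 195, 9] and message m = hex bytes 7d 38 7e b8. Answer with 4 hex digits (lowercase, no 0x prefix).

Key decimal bytes [131, 245, 63, 161, 30, 195, 9] = 83 f5 3f a1 1e c3 09 is exactly B = 7 bytes: K' = 83 f5 3f a1 1e c3 09.
K' ⊕ ipad = b5 c3 09 97 28 f5 3f.  K' ⊕ opad = df a9 63 fd 42 9f 55.
Inner input = (K'⊕ipad) ∥ m = b5 c3 09 97 28 f5 3f ∥ 7d 38 7e b8.
Inner hash: sum = 181+195+9+151+40+245+63+125+56+126+184 = 1375 → 05 5f.
Outer input = (K'⊕opad) ∥ inner = df a9 63 fd 42 9f 55 ∥ 05 5f.
Outer hash (tag): sum = 223+169+99+253+66+159+85+5+95 = 1154 → 04 82.

0482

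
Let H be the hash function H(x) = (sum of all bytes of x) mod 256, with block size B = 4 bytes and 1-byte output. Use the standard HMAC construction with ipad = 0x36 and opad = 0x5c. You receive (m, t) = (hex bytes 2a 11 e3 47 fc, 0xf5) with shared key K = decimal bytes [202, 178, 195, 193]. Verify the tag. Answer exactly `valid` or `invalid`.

Key decimal bytes [202, 178, 195, 193] = ca b2 c3 c1 is exactly B = 4 bytes: K' = ca b2 c3 c1.
K' ⊕ ipad = fc 84 f5 f7; K' ⊕ opad = 96 ee 9f 9d.
Inner hash: sum = 252+132+245+247+42+17+227+71+252 = 1485; mod 256 = 205 → cd.
Outer hash (recomputed tag): sum = 150+238+159+157+205 = 909; mod 256 = 141 → 8d.
Recomputed tag = 8d; claimed = f5 → mismatch.

invalid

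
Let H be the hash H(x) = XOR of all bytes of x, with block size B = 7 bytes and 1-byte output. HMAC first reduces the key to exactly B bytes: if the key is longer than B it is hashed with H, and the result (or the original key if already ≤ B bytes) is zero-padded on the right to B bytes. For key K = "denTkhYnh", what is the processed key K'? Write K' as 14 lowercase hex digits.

67000000000000

|K| = 9 > B = 7, so first hash the key.
H(K): XOR 64⊕65⊕6e⊕54⊕6b⊕68⊕59⊕6e⊕68 = 67.
Zero-pad H(K) = 67 to 7 bytes: K' = 67 00 00 00 00 00 00.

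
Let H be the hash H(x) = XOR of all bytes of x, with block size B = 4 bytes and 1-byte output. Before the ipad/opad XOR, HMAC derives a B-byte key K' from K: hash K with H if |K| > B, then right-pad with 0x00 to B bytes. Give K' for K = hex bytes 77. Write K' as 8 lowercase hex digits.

Key hex bytes 77 is 1 byte ≤ B = 4; zero-pad to 4 bytes: K' = 77 00 00 00.

77000000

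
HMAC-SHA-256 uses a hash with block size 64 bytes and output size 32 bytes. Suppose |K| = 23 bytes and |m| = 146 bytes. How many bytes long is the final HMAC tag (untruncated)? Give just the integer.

The tag is one SHA-256 digest: 32 bytes.

32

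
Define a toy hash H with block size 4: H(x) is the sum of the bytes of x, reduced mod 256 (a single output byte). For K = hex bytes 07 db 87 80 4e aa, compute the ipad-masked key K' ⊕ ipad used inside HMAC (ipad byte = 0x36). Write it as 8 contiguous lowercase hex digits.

d7363636

Key hex bytes 07 db 87 80 4e aa is 6 bytes > B = 4, so hash it first: H(key) = e1, then zero-pad to 4 bytes: K' = e1 00 00 00.
XOR each byte with 0x36: e1⊕36=d7, 00⊕36=36, 00⊕36=36, 00⊕36=36.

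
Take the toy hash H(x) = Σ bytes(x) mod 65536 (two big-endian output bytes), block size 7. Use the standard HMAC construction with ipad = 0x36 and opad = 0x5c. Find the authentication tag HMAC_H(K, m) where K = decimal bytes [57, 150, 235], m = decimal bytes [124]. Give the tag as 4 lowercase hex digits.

Key decimal bytes [57, 150, 235] = 39 96 eb is 3 bytes ≤ B = 7; zero-pad to 7 bytes: K' = 39 96 eb 00 00 00 00.
K' ⊕ ipad = 0f a0 dd 36 36 36 36.  K' ⊕ opad = 65 ca b7 5c 5c 5c 5c.
Inner input = (K'⊕ipad) ∥ m = 0f a0 dd 36 36 36 36 ∥ 7c.
Inner hash: sum = 15+160+221+54+54+54+54+124 = 736 → 02 e0.
Outer input = (K'⊕opad) ∥ inner = 65 ca b7 5c 5c 5c 5c ∥ 02 e0.
Outer hash (tag): sum = 101+202+183+92+92+92+92+2+224 = 1080 → 04 38.

0438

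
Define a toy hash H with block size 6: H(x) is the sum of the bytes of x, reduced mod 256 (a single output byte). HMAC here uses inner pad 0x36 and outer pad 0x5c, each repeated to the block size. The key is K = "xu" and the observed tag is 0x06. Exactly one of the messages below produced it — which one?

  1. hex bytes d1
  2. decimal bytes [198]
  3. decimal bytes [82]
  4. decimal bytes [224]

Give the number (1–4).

Key "xu" = 78 75 is 2 bytes ≤ B = 6; zero-pad to 6 bytes: K' = 78 75 00 00 00 00.
K' ⊕ ipad = 4e 43 36 36 36 36; K' ⊕ opad = 24 29 5c 5c 5c 5c.
m1: inner = H(4e 43 36 36 36 36 d1) = 3a; tag = H(24 29 5c 5c 5c 5c 3a) = f7
m2: inner = H(4e 43 36 36 36 36 c6) = 2f; tag = H(24 29 5c 5c 5c 5c 2f) = ec
m3: inner = H(4e 43 36 36 36 36 52) = bb; tag = H(24 29 5c 5c 5c 5c bb) = 78
m4: inner = H(4e 43 36 36 36 36 e0) = 49; tag = H(24 29 5c 5c 5c 5c 49) = 06 ← matches

4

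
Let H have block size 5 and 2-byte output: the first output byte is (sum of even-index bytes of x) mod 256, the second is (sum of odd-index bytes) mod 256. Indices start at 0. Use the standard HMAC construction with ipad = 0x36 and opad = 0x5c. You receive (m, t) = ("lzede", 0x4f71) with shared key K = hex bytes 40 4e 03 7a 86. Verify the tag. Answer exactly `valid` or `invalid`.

valid

Key hex bytes 40 4e 03 7a 86 is exactly B = 5 bytes: K' = 40 4e 03 7a 86.
K' ⊕ ipad = 76 78 35 4c b0; K' ⊕ opad = 1c 12 5f 26 da.
Inner hash: even-index sum = 569 mod 256 = 57; odd-index sum = 506 mod 256 = 250 → 39 fa.
Outer hash (recomputed tag): even-index sum = 591 mod 256 = 79; odd-index sum = 113 mod 256 = 113 → 4f 71.
Recomputed tag = 4f71; claimed = 4f71 → match.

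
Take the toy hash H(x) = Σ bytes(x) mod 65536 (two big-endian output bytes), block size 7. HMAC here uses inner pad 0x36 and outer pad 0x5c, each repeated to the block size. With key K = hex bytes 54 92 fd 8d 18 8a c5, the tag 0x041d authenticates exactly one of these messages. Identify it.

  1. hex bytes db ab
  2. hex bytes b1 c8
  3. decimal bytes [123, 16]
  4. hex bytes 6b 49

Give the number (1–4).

4

Key hex bytes 54 92 fd 8d 18 8a c5 is exactly B = 7 bytes: K' = 54 92 fd 8d 18 8a c5.
K' ⊕ ipad = 62 a4 cb bb 2e bc f3; K' ⊕ opad = 08 ce a1 d1 44 d6 99.
m1: inner = H(62 a4 cb bb 2e bc f3 db ab) = 05 ef; tag = H(08 ce a1 d1 44 d6 99 05 ef) = 04ef
m2: inner = H(62 a4 cb bb 2e bc f3 b1 c8) = 05 e2; tag = H(08 ce a1 d1 44 d6 99 05 e2) = 04e2
m3: inner = H(62 a4 cb bb 2e bc f3 7b 10) = 04 f4; tag = H(08 ce a1 d1 44 d6 99 04 f4) = 04f3
m4: inner = H(62 a4 cb bb 2e bc f3 6b 49) = 05 1d; tag = H(08 ce a1 d1 44 d6 99 05 1d) = 041d ← matches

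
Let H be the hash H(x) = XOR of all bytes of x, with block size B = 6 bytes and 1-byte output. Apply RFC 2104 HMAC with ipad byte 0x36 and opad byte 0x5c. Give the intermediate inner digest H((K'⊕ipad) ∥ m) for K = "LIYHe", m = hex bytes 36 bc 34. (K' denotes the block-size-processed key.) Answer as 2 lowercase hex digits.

cf

Key "LIYHe" = 4c 49 59 48 65 is 5 bytes ≤ B = 6; zero-pad to 6 bytes: K' = 4c 49 59 48 65 00.
K' ⊕ ipad = 7a 7f 6f 7e 53 36.
Inner input = 7a 7f 6f 7e 53 36 ∥ 36 bc 34.
Inner hash: XOR 7a⊕7f⊕6f⊕7e⊕53⊕36⊕36⊕bc⊕34 = cf.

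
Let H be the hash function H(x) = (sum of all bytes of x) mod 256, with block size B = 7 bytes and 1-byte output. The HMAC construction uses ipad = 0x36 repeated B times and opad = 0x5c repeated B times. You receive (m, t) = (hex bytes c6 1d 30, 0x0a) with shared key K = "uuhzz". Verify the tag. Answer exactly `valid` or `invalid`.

invalid

Key "uuhzz" = 75 75 68 7a 7a is 5 bytes ≤ B = 7; zero-pad to 7 bytes: K' = 75 75 68 7a 7a 00 00.
K' ⊕ ipad = 43 43 5e 4c 4c 36 36; K' ⊕ opad = 29 29 34 26 26 5c 5c.
Inner hash: sum = 67+67+94+76+76+54+54+198+29+48 = 763; mod 256 = 251 → fb.
Outer hash (recomputed tag): sum = 41+41+52+38+38+92+92+251 = 645; mod 256 = 133 → 85.
Recomputed tag = 85; claimed = 0a → mismatch.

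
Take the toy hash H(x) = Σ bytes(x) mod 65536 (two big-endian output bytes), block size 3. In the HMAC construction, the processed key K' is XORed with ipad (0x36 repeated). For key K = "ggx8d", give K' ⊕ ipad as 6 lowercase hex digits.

Key "ggx8d" = 67 67 78 38 64 is 5 bytes > B = 3, so hash it first: H(key) = 01 e2, then zero-pad to 3 bytes: K' = 01 e2 00.
XOR each byte with 0x36: 01⊕36=37, e2⊕36=d4, 00⊕36=36.

37d436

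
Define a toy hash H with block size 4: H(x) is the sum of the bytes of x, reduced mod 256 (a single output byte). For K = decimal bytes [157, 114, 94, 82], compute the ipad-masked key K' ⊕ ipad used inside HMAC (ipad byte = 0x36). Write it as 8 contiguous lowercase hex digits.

Key decimal bytes [157, 114, 94, 82] = 9d 72 5e 52 is exactly B = 4 bytes: K' = 9d 72 5e 52.
XOR each byte with 0x36: 9d⊕36=ab, 72⊕36=44, 5e⊕36=68, 52⊕36=64.

ab446864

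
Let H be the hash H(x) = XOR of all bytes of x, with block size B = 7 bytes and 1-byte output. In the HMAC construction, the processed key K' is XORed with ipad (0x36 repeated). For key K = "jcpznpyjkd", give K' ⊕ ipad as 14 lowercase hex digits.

37363636363636

Key "jcpznpyjkd" = 6a 63 70 7a 6e 70 79 6a 6b 64 is 10 bytes > B = 7, so hash it first: H(key) = 01, then zero-pad to 7 bytes: K' = 01 00 00 00 00 00 00.
XOR each byte with 0x36: 01⊕36=37, 00⊕36=36, 00⊕36=36, 00⊕36=36, 00⊕36=36, 00⊕36=36, 00⊕36=36.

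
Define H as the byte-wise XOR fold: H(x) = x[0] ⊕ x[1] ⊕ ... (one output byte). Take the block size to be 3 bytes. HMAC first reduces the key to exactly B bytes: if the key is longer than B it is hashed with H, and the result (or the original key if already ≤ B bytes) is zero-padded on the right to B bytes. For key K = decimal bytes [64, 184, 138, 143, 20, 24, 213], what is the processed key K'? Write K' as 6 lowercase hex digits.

240000

|K| = 7 > B = 3, so first hash the key.
H(K): XOR 40⊕b8⊕8a⊕8f⊕14⊕18⊕d5 = 24.
Zero-pad H(K) = 24 to 3 bytes: K' = 24 00 00.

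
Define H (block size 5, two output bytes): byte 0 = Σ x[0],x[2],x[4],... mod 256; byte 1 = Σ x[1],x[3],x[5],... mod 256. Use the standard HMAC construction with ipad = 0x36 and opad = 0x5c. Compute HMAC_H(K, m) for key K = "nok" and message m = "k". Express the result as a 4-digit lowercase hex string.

Key "nok" = 6e 6f 6b is 3 bytes ≤ B = 5; zero-pad to 5 bytes: K' = 6e 6f 6b 00 00.
K' ⊕ ipad = 58 59 5d 36 36.  K' ⊕ opad = 32 33 37 5c 5c.
Inner input = (K'⊕ipad) ∥ m = 58 59 5d 36 36 ∥ 6b.
Inner hash: even-index sum = 235 mod 256 = 235; odd-index sum = 250 mod 256 = 250 → eb fa.
Outer input = (K'⊕opad) ∥ inner = 32 33 37 5c 5c ∥ eb fa.
Outer hash (tag): even-index sum = 447 mod 256 = 191; odd-index sum = 378 mod 256 = 122 → bf 7a.

bf7a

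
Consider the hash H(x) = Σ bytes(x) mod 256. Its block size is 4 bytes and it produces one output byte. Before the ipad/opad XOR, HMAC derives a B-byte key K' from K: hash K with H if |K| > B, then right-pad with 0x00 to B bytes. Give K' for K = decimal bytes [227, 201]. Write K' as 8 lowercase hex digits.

Key decimal bytes [227, 201] = e3 c9 is 2 bytes ≤ B = 4; zero-pad to 4 bytes: K' = e3 c9 00 00.

e3c90000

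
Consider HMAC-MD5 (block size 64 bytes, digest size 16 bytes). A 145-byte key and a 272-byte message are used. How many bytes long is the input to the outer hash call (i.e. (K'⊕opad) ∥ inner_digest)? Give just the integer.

80

Key is 145 > 64 bytes, so it is hashed to 16 bytes then zero-padded to 64: |K'| = 64.
Outer input = (K'⊕opad) ∥ H(inner) → 64 + 16 = 80 bytes.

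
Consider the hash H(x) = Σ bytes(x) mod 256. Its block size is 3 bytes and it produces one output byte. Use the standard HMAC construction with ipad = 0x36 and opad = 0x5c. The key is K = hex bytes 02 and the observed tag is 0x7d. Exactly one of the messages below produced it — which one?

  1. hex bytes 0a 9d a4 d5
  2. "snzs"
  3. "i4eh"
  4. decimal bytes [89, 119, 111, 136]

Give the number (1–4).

4

Key hex bytes 02 is 1 byte ≤ B = 3; zero-pad to 3 bytes: K' = 02 00 00.
K' ⊕ ipad = 34 36 36; K' ⊕ opad = 5e 5c 5c.
m1: inner = H(34 36 36 0a 9d a4 d5) = c0; tag = H(5e 5c 5c c0) = d6
m2: inner = H(34 36 36 73 6e 7a 73) = 6e; tag = H(5e 5c 5c 6e) = 84
m3: inner = H(34 36 36 69 34 65 68) = 0a; tag = H(5e 5c 5c 0a) = 20
m4: inner = H(34 36 36 59 77 6f 88) = 67; tag = H(5e 5c 5c 67) = 7d ← matches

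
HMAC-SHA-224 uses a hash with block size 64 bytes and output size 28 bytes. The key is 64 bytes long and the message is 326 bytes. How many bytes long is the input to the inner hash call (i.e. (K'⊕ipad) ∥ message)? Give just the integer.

390

Key is 64 ≤ 64 bytes, zero-padded: |K'| = 64.
Inner input = (K'⊕ipad) ∥ m → 64 + 326 = 390 bytes.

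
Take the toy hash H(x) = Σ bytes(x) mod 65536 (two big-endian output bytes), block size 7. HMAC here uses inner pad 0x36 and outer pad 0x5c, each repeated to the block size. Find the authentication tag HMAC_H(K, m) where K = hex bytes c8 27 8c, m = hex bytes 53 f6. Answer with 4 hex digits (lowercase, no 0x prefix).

Key hex bytes c8 27 8c is 3 bytes ≤ B = 7; zero-pad to 7 bytes: K' = c8 27 8c 00 00 00 00.
K' ⊕ ipad = fe 11 ba 36 36 36 36.  K' ⊕ opad = 94 7b d0 5c 5c 5c 5c.
Inner input = (K'⊕ipad) ∥ m = fe 11 ba 36 36 36 36 ∥ 53 f6.
Inner hash: sum = 254+17+186+54+54+54+54+83+246 = 1002 → 03 ea.
Outer input = (K'⊕opad) ∥ inner = 94 7b d0 5c 5c 5c 5c ∥ 03 ea.
Outer hash (tag): sum = 148+123+208+92+92+92+92+3+234 = 1084 → 04 3c.

043c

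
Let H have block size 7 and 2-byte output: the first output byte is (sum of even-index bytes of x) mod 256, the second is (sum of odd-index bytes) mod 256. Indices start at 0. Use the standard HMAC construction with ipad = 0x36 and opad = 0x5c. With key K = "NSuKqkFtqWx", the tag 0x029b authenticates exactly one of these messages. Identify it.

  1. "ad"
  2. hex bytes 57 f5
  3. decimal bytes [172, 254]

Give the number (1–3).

1

Key "NSuKqkFtqWx" = 4e 53 75 4b 71 6b 46 74 71 57 78 is 11 bytes > B = 7, so hash it first: H(key) = 63 d4, then zero-pad to 7 bytes: K' = 63 d4 00 00 00 00 00.
K' ⊕ ipad = 55 e2 36 36 36 36 36; K' ⊕ opad = 3f 88 5c 5c 5c 5c 5c.
m1: inner = H(55 e2 36 36 36 36 36 61 64) = 5b af; tag = H(3f 88 5c 5c 5c 5c 5c 5b af) = 029b ← matches
m2: inner = H(55 e2 36 36 36 36 36 57 f5) = ec a5; tag = H(3f 88 5c 5c 5c 5c 5c ec a5) = f82c
m3: inner = H(55 e2 36 36 36 36 36 ac fe) = f5 fa; tag = H(3f 88 5c 5c 5c 5c 5c f5 fa) = 4d35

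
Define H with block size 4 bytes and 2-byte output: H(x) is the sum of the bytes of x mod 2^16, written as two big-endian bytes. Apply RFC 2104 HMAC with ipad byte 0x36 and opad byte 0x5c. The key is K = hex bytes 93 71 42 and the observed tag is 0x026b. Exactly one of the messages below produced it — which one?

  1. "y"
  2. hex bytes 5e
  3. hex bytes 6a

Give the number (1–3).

Key hex bytes 93 71 42 is 3 bytes ≤ B = 4; zero-pad to 4 bytes: K' = 93 71 42 00.
K' ⊕ ipad = a5 47 74 36; K' ⊕ opad = cf 2d 1e 5c.
m1: inner = H(a5 47 74 36 79) = 02 0f; tag = H(cf 2d 1e 5c 02 0f) = 0187
m2: inner = H(a5 47 74 36 5e) = 01 f4; tag = H(cf 2d 1e 5c 01 f4) = 026b ← matches
m3: inner = H(a5 47 74 36 6a) = 02 00; tag = H(cf 2d 1e 5c 02 00) = 0178

2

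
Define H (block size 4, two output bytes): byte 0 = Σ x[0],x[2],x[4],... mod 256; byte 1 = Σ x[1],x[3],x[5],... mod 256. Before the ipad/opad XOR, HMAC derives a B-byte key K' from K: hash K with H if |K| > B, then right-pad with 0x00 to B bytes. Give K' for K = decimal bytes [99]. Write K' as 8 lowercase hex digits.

63000000

Key decimal bytes [99] = 63 is 1 byte ≤ B = 4; zero-pad to 4 bytes: K' = 63 00 00 00.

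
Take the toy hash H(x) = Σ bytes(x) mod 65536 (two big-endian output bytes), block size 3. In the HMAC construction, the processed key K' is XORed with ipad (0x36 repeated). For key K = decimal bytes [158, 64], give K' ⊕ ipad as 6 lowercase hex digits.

a87636

Key decimal bytes [158, 64] = 9e 40 is 2 bytes ≤ B = 3; zero-pad to 3 bytes: K' = 9e 40 00.
XOR each byte with 0x36: 9e⊕36=a8, 40⊕36=76, 00⊕36=36.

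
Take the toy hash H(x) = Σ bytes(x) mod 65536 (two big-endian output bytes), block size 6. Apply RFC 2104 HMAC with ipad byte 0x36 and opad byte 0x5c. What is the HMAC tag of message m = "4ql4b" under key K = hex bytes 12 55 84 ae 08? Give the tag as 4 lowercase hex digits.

Key hex bytes 12 55 84 ae 08 is 5 bytes ≤ B = 6; zero-pad to 6 bytes: K' = 12 55 84 ae 08 00.
K' ⊕ ipad = 24 63 b2 98 3e 36.  K' ⊕ opad = 4e 09 d8 f2 54 5c.
Inner input = (K'⊕ipad) ∥ m = 24 63 b2 98 3e 36 ∥ 34 71 6c 34 62.
Inner hash: sum = 36+99+178+152+62+54+52+113+108+52+98 = 1004 → 03 ec.
Outer input = (K'⊕opad) ∥ inner = 4e 09 d8 f2 54 5c ∥ 03 ec.
Outer hash (tag): sum = 78+9+216+242+84+92+3+236 = 960 → 03 c0.

03c0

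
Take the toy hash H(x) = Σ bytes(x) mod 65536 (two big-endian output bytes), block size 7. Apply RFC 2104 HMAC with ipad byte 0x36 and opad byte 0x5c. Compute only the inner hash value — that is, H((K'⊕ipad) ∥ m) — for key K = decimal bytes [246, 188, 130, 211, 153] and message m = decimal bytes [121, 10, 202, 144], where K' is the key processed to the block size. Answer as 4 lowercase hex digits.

Key decimal bytes [246, 188, 130, 211, 153] = f6 bc 82 d3 99 is 5 bytes ≤ B = 7; zero-pad to 7 bytes: K' = f6 bc 82 d3 99 00 00.
K' ⊕ ipad = c0 8a b4 e5 af 36 36.
Inner input = c0 8a b4 e5 af 36 36 ∥ 79 0a ca 90.
Inner hash: sum = 192+138+180+229+175+54+54+121+10+202+144 = 1499 → 05 db.

05db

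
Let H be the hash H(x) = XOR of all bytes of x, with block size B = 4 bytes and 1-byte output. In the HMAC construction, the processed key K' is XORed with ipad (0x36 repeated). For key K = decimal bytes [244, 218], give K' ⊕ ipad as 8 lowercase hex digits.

c2ec3636

Key decimal bytes [244, 218] = f4 da is 2 bytes ≤ B = 4; zero-pad to 4 bytes: K' = f4 da 00 00.
XOR each byte with 0x36: f4⊕36=c2, da⊕36=ec, 00⊕36=36, 00⊕36=36.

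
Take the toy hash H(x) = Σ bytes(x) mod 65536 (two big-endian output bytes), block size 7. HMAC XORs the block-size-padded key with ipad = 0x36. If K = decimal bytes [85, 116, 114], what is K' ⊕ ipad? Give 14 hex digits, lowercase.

Key decimal bytes [85, 116, 114] = 55 74 72 is 3 bytes ≤ B = 7; zero-pad to 7 bytes: K' = 55 74 72 00 00 00 00.
XOR each byte with 0x36: 55⊕36=63, 74⊕36=42, 72⊕36=44, 00⊕36=36, 00⊕36=36, 00⊕36=36, 00⊕36=36.

63424436363636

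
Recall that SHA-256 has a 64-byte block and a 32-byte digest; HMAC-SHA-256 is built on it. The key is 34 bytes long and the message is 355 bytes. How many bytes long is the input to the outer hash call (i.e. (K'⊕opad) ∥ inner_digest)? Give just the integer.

Key is 34 ≤ 64 bytes, zero-padded: |K'| = 64.
Outer input = (K'⊕opad) ∥ H(inner) → 64 + 32 = 96 bytes.

96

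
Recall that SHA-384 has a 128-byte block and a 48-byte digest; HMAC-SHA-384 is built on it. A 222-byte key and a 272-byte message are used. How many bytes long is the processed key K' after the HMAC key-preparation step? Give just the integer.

Key is 222 > 128 bytes, so it is hashed to 48 bytes then zero-padded to 128: |K'| = 128.

128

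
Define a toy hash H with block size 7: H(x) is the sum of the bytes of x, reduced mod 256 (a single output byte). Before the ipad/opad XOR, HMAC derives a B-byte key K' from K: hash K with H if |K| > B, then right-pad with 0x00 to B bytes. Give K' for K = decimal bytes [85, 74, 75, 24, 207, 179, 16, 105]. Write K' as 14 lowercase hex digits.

fd000000000000

|K| = 8 > B = 7, so first hash the key.
H(K): sum = 85+74+75+24+207+179+16+105 = 765; mod 256 = 253 → fd.
Zero-pad H(K) = fd to 7 bytes: K' = fd 00 00 00 00 00 00.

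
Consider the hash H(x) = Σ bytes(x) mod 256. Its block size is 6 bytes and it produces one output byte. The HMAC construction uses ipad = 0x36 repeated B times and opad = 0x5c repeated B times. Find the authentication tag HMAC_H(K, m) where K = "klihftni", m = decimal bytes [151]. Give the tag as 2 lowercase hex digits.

Key "klihftni" = 6b 6c 69 68 66 74 6e 69 is 8 bytes > B = 6, so hash it first: H(key) = 59, then zero-pad to 6 bytes: K' = 59 00 00 00 00 00.
K' ⊕ ipad = 6f 36 36 36 36 36.  K' ⊕ opad = 05 5c 5c 5c 5c 5c.
Inner input = (K'⊕ipad) ∥ m = 6f 36 36 36 36 36 ∥ 97.
Inner hash: sum = 111+54+54+54+54+54+151 = 532; mod 256 = 20 → 14.
Outer input = (K'⊕opad) ∥ inner = 05 5c 5c 5c 5c 5c ∥ 14.
Outer hash (tag): sum = 5+92+92+92+92+92+20 = 485; mod 256 = 229 → e5.

e5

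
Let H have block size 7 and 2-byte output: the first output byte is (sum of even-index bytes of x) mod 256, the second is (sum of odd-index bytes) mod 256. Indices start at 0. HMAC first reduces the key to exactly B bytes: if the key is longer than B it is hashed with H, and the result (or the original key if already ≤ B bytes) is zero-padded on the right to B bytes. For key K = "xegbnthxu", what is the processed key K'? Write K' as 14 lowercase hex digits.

2ab30000000000

|K| = 9 > B = 7, so first hash the key.
H(K): even-index sum = 554 mod 256 = 42; odd-index sum = 435 mod 256 = 179 → 2a b3.
Zero-pad H(K) = 2a b3 to 7 bytes: K' = 2a b3 00 00 00 00 00.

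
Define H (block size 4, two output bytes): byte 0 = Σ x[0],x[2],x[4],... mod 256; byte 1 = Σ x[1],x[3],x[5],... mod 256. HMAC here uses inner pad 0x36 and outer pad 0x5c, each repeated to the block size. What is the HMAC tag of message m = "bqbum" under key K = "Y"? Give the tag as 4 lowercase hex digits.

370a

Key "Y" = 59 is 1 byte ≤ B = 4; zero-pad to 4 bytes: K' = 59 00 00 00.
K' ⊕ ipad = 6f 36 36 36.  K' ⊕ opad = 05 5c 5c 5c.
Inner input = (K'⊕ipad) ∥ m = 6f 36 36 36 ∥ 62 71 62 75 6d.
Inner hash: even-index sum = 470 mod 256 = 214; odd-index sum = 338 mod 256 = 82 → d6 52.
Outer input = (K'⊕opad) ∥ inner = 05 5c 5c 5c ∥ d6 52.
Outer hash (tag): even-index sum = 311 mod 256 = 55; odd-index sum = 266 mod 256 = 10 → 37 0a.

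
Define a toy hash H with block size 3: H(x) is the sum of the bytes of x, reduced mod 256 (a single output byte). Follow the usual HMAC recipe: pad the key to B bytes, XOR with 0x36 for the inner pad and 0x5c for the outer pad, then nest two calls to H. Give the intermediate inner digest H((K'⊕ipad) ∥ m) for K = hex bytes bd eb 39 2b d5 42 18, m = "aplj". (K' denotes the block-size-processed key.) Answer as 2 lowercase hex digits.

Key hex bytes bd eb 39 2b d5 42 18 is 7 bytes > B = 3, so hash it first: H(key) = 3b, then zero-pad to 3 bytes: K' = 3b 00 00.
K' ⊕ ipad = 0d 36 36.
Inner input = 0d 36 36 ∥ 61 70 6c 6a.
Inner hash: sum = 13+54+54+97+112+108+106 = 544; mod 256 = 32 → 20.

20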